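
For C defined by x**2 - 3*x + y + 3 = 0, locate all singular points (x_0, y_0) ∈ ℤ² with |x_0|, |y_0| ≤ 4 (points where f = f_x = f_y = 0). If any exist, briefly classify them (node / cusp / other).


No singular points in the scanned grid; C is smooth there.

Compute partial derivatives:
  f_x = 2*x - 3.
  f_y = 1.
f_y = 1 is a nonzero constant, so f_y never vanishes: no point (x, y) can satisfy f = f_x = f_y = 0. In particular no (x, y) ∈ {−4, ..., 4}² is singular; the curve is smooth.


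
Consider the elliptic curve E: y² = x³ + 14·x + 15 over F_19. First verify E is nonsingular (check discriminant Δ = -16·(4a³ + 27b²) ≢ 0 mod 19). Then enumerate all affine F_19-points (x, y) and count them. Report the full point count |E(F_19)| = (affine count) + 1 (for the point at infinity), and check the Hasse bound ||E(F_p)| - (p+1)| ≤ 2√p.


Affine points = {(1, 7), (1, 12), (5, 1), (5, 18), (6, 7), (6, 12), (7, 0), (12, 7), (12, 12), (13, 0), (15, 3), (15, 16), (17, 6), (17, 13), (18, 0)}; affine count = 15; |E(F_19)| = 16.

Discriminant check: Δ ∝ 4a³ + 27b² = 4·14³ + 27·15² = 4·2744 + 27·225 ≡ 8 (mod 19). Nonzero ⇒ E is nonsingular.
For each x ∈ F_19, compute rhs = x³ + 14·x + 15 mod 19, then count y ∈ F_19 with y² ≡ rhs.
  x = 0: rhs = 15, matching y values: none (0 points).
  x = 1: rhs = 11, matching y values: 7, 12 (2 points).
  x = 2: rhs = 13, matching y values: none (0 points).
  x = 3: rhs = 8, matching y values: none (0 points).
  x = 4: rhs = 2, matching y values: none (0 points).
  x = 5: rhs = 1, matching y values: 1, 18 (2 points).
  x = 6: rhs = 11, matching y values: 7, 12 (2 points).
  x = 7: rhs = 0, matching y values: 0 (1 points).
  x = 8: rhs = 12, matching y values: none (0 points).
  x = 9: rhs = 15, matching y values: none (0 points).
  x = 10: rhs = 15, matching y values: none (0 points).
  x = 11: rhs = 18, matching y values: none (0 points).
  x = 12: rhs = 11, matching y values: 7, 12 (2 points).
  x = 13: rhs = 0, matching y values: 0 (1 points).
  x = 14: rhs = 10, matching y values: none (0 points).
  x = 15: rhs = 9, matching y values: 3, 16 (2 points).
  x = 16: rhs = 3, matching y values: none (0 points).
  x = 17: rhs = 17, matching y values: 6, 13 (2 points).
  x = 18: rhs = 0, matching y values: 0 (1 points).
Total affine count: 15.
Full point count |E(F_19)| = 15 + 1 = 16.
Hasse bound: |16 − (19+1)| = |-4| = 4 ≤ 2√19 ≈ 8.7178 ✓.


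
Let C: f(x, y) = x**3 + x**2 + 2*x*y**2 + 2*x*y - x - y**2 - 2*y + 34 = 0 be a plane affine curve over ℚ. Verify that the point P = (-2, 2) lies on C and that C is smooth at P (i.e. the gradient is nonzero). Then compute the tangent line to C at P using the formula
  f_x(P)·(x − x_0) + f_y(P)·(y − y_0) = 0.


Tangent line at P: 19*x - 26*y + 90 = 0.

Step 1: f(-2, 2) = 0, so P lies on C.
Step 2: partial derivatives
  f_x(x, y) = 3*x**2 + 2*x + 2*y**2 + 2*y - 1, f_y(x, y) = 4*x*y + 2*x - 2*y - 2.
  f_x(P) = 19, f_y(P) = -26 (gradient nonzero, so P is smooth).
Step 3: tangent line at P: 19·(x − -2) + -26·(y − 2) = 0.
Expanding: 19*x - 26*y + 90 = 0.


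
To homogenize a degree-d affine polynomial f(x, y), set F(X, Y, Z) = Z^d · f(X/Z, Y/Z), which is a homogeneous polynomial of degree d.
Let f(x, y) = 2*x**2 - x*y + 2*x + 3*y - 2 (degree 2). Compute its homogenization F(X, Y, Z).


F(X, Y, Z) = 2*X**2 - X*Y + 2*X*Z + 3*Y*Z - 2*Z**2

deg(f) = 2.
Substitute x = X/Z, y = Y/Z into f, then multiply by Z^2.
  monomial 2·x^2·y^0 ↦ 2·X^2·Y^0·Z^0.
  monomial -1·x^1·y^1 ↦ -1·X^1·Y^1·Z^0.
  monomial 2·x^1·y^0 ↦ 2·X^1·Y^0·Z^1.
  monomial 3·x^0·y^1 ↦ 3·X^0·Y^1·Z^1.
  monomial -2·x^0·y^0 ↦ -2·X^0·Y^0·Z^2.
Collecting: F(X, Y, Z) = 2*X**2 - X*Y + 2*X*Z + 3*Y*Z - 2*Z**2.


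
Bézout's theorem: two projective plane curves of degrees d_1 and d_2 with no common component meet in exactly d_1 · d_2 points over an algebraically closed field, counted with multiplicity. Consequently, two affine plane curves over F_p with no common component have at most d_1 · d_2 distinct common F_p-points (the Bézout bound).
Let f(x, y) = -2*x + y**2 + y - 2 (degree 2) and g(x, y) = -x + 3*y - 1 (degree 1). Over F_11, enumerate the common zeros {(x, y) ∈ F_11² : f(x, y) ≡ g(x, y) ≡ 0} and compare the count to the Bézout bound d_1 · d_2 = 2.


Common zeros: {(3, 5), (10, 0)}; count = 2; Bézout bound = 2.

deg(f) = 2, deg(g) = 1, so Bézout bound = 2.
Scan x ∈ F_11. For each x, list the y ∈ F_11 with f(x, y) ≡ 0 and those with g(x, y) ≡ 0 (mod 11); the common zeros in that column are the intersection.
  x = 0: f ≡ 0 at y ∈ {1, 9}; g ≡ 0 at y ∈ {4}; common: ∅.
  x = 1: f ≡ 0 at y ∈ ∅; g ≡ 0 at y ∈ {8}; common: ∅.
  x = 2: f ≡ 0 at y ∈ {2, 8}; g ≡ 0 at y ∈ {1}; common: ∅.
  x = 3: f ≡ 0 at y ∈ {5}; g ≡ 0 at y ∈ {5}; common: {5}.
  x = 4: f ≡ 0 at y ∈ ∅; g ≡ 0 at y ∈ {9}; common: ∅.
  x = 5: f ≡ 0 at y ∈ {3, 7}; g ≡ 0 at y ∈ {2}; common: ∅.
  x = 6: f ≡ 0 at y ∈ ∅; g ≡ 0 at y ∈ {6}; common: ∅.
  x = 7: f ≡ 0 at y ∈ ∅; g ≡ 0 at y ∈ {10}; common: ∅.
  x = 8: f ≡ 0 at y ∈ ∅; g ≡ 0 at y ∈ {3}; common: ∅.
  x = 9: f ≡ 0 at y ∈ {4, 6}; g ≡ 0 at y ∈ {7}; common: ∅.
  x = 10: f ≡ 0 at y ∈ {0, 10}; g ≡ 0 at y ∈ {0}; common: {0}.
Collecting: common zeros = {(3, 5), (10, 0)}, so the count is 2.
Comparison with the Bézout bound: 2 ≤ 2 = deg(f)·deg(g), as expected for curves with no common component (the bound is attained).


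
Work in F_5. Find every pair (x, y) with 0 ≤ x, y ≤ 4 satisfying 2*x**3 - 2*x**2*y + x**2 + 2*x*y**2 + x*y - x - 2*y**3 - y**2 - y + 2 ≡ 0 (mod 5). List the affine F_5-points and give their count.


Affine F_5-points: {(0, 2), (2, 0), (3, 3), (3, 4), (4, 4)}; count = 5.

For each of the 25 pairs (x, y) ∈ F_5², evaluate f(x, y) mod 5. Record the zeros.
  x = 0: [0↦2, 1↦3, 2↦0, 3↦1, 4↦4]  zeros at y ∈ {2}
  x = 1: [0↦4, 1↦1, 2↦3, 3↦3, 4↦4]  zeros at y ∈ ∅
  x = 2: [0↦0, 1↦4, 2↦2, 3↦2, 4↦2]  zeros at y ∈ {0}
  x = 3: [0↦2, 1↦4, 2↦4, 3↦0, 4↦0]  zeros at y ∈ {3, 4}
  x = 4: [0↦2, 1↦3, 2↦1, 3↦4, 4↦0]  zeros at y ∈ {4}
Collecting zeros: affine points = {(0, 2), (2, 0), (3, 3), (3, 4), (4, 4)}.
Total count |C(F_5)_aff| = 5.


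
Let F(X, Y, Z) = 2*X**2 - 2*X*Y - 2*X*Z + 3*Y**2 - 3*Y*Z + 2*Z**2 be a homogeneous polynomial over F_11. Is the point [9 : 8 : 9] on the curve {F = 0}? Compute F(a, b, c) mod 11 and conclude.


F(9,8,9) ≡ 5 (mod 11); P is NOT on the curve.

Evaluate F(9, 8, 9) term-by-term (mod 11).
  2*X**2 ↦ 2·81·1·1 = 162
  -2*X*Y ↦ -2·9·8·1 = -144
  -2*X*Z ↦ -2·9·1·9 = -162
  3*Y**2 ↦ 3·1·64·1 = 192
  -3*Y*Z ↦ -3·1·8·9 = -216
  2*Z**2 ↦ 2·1·1·81 = 162
Sum: F(9, 8, 9) = (162) + (-144) + (-162) + (192) + (-216) + (162) = -6.
Reducing mod 11: -6 ≡ 5 (mod 11).
Since F(a, b, c) ≡ 5 ≠ 0 (mod 11), P does NOT lie on the curve.


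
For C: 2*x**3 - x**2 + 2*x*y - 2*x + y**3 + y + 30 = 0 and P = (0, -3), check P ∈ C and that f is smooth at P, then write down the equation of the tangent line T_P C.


Tangent line at P: -8*x + 28*y + 84 = 0.

Step 1: f(0, -3) = 0, so P lies on C.
Step 2: partial derivatives
  f_x(x, y) = 6*x**2 - 2*x + 2*y - 2, f_y(x, y) = 2*x + 3*y**2 + 1.
  f_x(P) = -8, f_y(P) = 28 (gradient nonzero, so P is smooth).
Step 3: tangent line at P: -8·(x − 0) + 28·(y − -3) = 0.
Expanding: -8*x + 28*y + 84 = 0.


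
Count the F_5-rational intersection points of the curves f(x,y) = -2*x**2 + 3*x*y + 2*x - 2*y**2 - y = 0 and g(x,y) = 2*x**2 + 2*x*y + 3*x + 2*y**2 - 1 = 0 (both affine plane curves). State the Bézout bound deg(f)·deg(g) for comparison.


Common zeros: ∅; count = 0; Bézout bound = 4.

deg(f) = 2, deg(g) = 2, so Bézout bound = 4.
Scan x ∈ F_5. For each x, list the y ∈ F_5 with f(x, y) ≡ 0 and those with g(x, y) ≡ 0 (mod 5); the common zeros in that column are the intersection.
  x = 0: f ≡ 0 at y ∈ {0, 2}; g ≡ 0 at y ∈ ∅; common: ∅.
  x = 1: f ≡ 0 at y ∈ {0, 1}; g ≡ 0 at y ∈ ∅; common: ∅.
  x = 2: f ≡ 0 at y ∈ ∅; g ≡ 0 at y ∈ ∅; common: ∅.
  x = 3: f ≡ 0 at y ∈ ∅; g ≡ 0 at y ∈ ∅; common: ∅.
  x = 4: f ≡ 0 at y ∈ {1, 2}; g ≡ 0 at y ∈ {3}; common: ∅.
Collecting: common zeros = ∅, so the count is 0.
Comparison with the Bézout bound: 0 ≤ 4 = deg(f)·deg(g), as expected for curves with no common component (the affine F_5-count falls short of the bound because intersections may lie at infinity, over extension fields, or carry multiplicity).


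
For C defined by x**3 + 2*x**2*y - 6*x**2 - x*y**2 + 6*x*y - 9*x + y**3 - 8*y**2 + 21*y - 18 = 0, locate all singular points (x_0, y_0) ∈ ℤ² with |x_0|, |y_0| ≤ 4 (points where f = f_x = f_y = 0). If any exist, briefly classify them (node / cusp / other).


Singular points: {(0, 3)}; classification: cusp.

Compute partial derivatives:
  f_x = 3*x**2 + 4*x*y - 12*x - y**2 + 6*y - 9.
  f_y = 2*x**2 - 2*x*y + 6*x + 3*y**2 - 16*y + 21.
Scan x_0 ∈ {−4, ..., 4}. For each x_0, f_y(x_0, y) is a polynomial in y; find its integer roots y ∈ {−4, ..., 4}, then test f_x and f at those candidates.
  x = -4: f_y(-4, y) = 3*y**2 - 8*y + 29; no integer root y with |y| ≤ 4.
  x = -3: f_y(-3, y) = 3*y**2 - 10*y + 21; no integer root y with |y| ≤ 4.
  x = -2: f_y(-2, y) = 3*y**2 - 12*y + 17; no integer root y with |y| ≤ 4.
  x = -1: f_y(-1, y) = 3*y**2 - 14*y + 17; no integer root y with |y| ≤ 4.
  x = 0: f_y(0, y) = 3*y**2 - 16*y + 21; vanishes at y ∈ {3}. (0, 3): f_x = 0, f = 0 — SINGULAR.
  x = 1: f_y(1, y) = 3*y**2 - 18*y + 29; no integer root y with |y| ≤ 4.
  x = 2: f_y(2, y) = 3*y**2 - 20*y + 41; no integer root y with |y| ≤ 4.
  x = 3: f_y(3, y) = 3*y**2 - 22*y + 57; no integer root y with |y| ≤ 4.
  x = 4: f_y(4, y) = 3*y**2 - 24*y + 77; no integer root y with |y| ≤ 4.
Only singular point on the grid: (0, 3).
Classify: substitute x = 0 + u, y = 3 + v and expand: f = u**3 + 2*u**2*v - u*v**2 + v**3 + v**2.
No constant or linear terms (consistent with a singular point). Quadratic part: v**2. Cubic part: u**3 + 2*u**2*v - u*v**2 + v**3.
The quadratic part v**2 is a perfect square, so there is a single (double) tangent line v = 0, i.e. y = 3. Restricting the cubic part to that line (v = 0) leaves u**3 ≠ 0, so f is not divisible by v and the branch is v² ≈ -u**3 to lowest order — this is a cusp.
Classification: cusp.


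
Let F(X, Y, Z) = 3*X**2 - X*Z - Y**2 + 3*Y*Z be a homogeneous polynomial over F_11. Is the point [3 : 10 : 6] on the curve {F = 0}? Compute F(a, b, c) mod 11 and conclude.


F(3,10,6) ≡ 1 (mod 11); P is NOT on the curve.

Evaluate F(3, 10, 6) term-by-term (mod 11).
  3*X**2 ↦ 3·9·1·1 = 27
  -X*Z ↦ -1·3·1·6 = -18
  -Y**2 ↦ -1·1·100·1 = -100
  3*Y*Z ↦ 3·1·10·6 = 180
Sum: F(3, 10, 6) = (27) + (-18) + (-100) + (180) = 89.
Reducing mod 11: 89 ≡ 1 (mod 11).
Since F(a, b, c) ≡ 1 ≠ 0 (mod 11), P does NOT lie on the curve.


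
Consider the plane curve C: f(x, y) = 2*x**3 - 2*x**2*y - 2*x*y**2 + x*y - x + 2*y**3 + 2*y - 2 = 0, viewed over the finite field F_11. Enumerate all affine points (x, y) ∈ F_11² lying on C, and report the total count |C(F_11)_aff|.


Affine F_11-points: {(0, 9), (1, 1), (1, 4), (1, 7), (2, 8), (3, 6), (4, 6), (6, 2), (7, 5), (9, 2), (9, 9), (10, 1), (10, 3), (10, 6)}; count = 14.

For each of the 121 pairs (x, y) ∈ F_11², evaluate f(x, y) mod 11. Record the zeros.
  x = 0: [0↦9, 1↦2, 2↦7, 3↦3, 4↦2, 5↦5, 6↦2, 7↦5, 8↦4, 9↦0, 10↦5]  zeros at y ∈ {9}
  x = 1: [0↦10, 1↦0, 2↦9, 3↦5, 4↦0, 5↦6, 6↦2, 7↦0, 8↦1, 9↦6, 10↦5]  zeros at y ∈ {1, 4, 7}
  x = 2: [0↦1, 1↦6, 2↦4, 3↦7, 4↦5, 5↦10, 6↦1, 7↦1, 8↦0, 9↦10, 10↦10]  zeros at y ∈ {8}
  x = 3: [0↦5, 1↦10, 2↦4, 3↦10, 4↦7, 5↦7, 6↦0, 7↦9, 8↦2, 9↦2, 10↦10]  zeros at y ∈ {6}
  x = 4: [0↦1, 1↦2, 2↦10, 3↦4, 4↦7, 5↦9, 6↦0, 7↦3, 8↦8, 9↦5, 10↦6]  zeros at y ∈ {6}
  x = 5: [0↦1, 1↦5, 2↦1, 3↦1, 4↦6, 5↦6, 6↦2, 7↦6, 8↦8, 9↦9, 10↦10]  zeros at y ∈ ∅
  x = 6: [0↦6, 1↦9, 2↦0, 3↦2, 4↦5, 5↦10, 6↦7, 7↦8, 8↦3, 9↦4, 10↦1]  zeros at y ∈ {2}
  x = 7: [0↦6, 1↦4, 2↦8, 3↦8, 4↦5, 5↦0, 6↦5, 7↦10, 8↦5, 9↦2, 10↦2]  zeros at y ∈ {5}
  x = 8: [0↦2, 1↦2, 2↦4, 3↦9, 4↦7, 5↦10, 6↦8, 7↦2, 8↦4, 9↦4, 10↦3]  zeros at y ∈ ∅
  x = 9: [0↦6, 1↦4, 2↦0, 3↦6, 4↦1, 5↦8, 6↦6, 7↦7, 8↦1, 9↦0, 10↦5]  zeros at y ∈ {2, 9}
  x = 10: [0↦8, 1↦0, 2↦8, 3↦0, 4↦10, 5↦6, 6↦0, 7↦4, 8↦8, 9↦2, 10↦9]  zeros at y ∈ {1, 3, 6}
Collecting zeros: affine points = {(0, 9), (1, 1), (1, 4), (1, 7), (2, 8), (3, 6), (4, 6), (6, 2), (7, 5), (9, 2), (9, 9), (10, 1), (10, 3), (10, 6)}.
Total count |C(F_11)_aff| = 14.


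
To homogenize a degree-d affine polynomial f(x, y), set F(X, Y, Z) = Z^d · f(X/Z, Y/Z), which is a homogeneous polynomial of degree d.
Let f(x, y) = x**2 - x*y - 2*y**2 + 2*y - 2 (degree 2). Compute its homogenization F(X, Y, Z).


F(X, Y, Z) = X**2 - X*Y - 2*Y**2 + 2*Y*Z - 2*Z**2

deg(f) = 2.
Substitute x = X/Z, y = Y/Z into f, then multiply by Z^2.
  monomial 1·x^2·y^0 ↦ 1·X^2·Y^0·Z^0.
  monomial -1·x^1·y^1 ↦ -1·X^1·Y^1·Z^0.
  monomial -2·x^0·y^2 ↦ -2·X^0·Y^2·Z^0.
  monomial 2·x^0·y^1 ↦ 2·X^0·Y^1·Z^1.
  monomial -2·x^0·y^0 ↦ -2·X^0·Y^0·Z^2.
Collecting: F(X, Y, Z) = X**2 - X*Y - 2*Y**2 + 2*Y*Z - 2*Z**2.


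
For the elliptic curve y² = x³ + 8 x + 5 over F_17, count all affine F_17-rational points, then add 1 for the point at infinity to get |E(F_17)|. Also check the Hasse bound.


Affine points = {(4, 4), (4, 13), (5, 0), (7, 8), (7, 9), (11, 8), (11, 9), (15, 7), (15, 10), (16, 8), (16, 9)}; affine count = 11; |E(F_17)| = 12.

Discriminant check: Δ ∝ 4a³ + 27b² = 4·8³ + 27·5² = 4·512 + 27·25 ≡ 3 (mod 17). Nonzero ⇒ E is nonsingular.
For each x ∈ F_17, compute rhs = x³ + 8·x + 5 mod 17, then count y ∈ F_17 with y² ≡ rhs.
  x = 0: rhs = 5, matching y values: none (0 points).
  x = 1: rhs = 14, matching y values: none (0 points).
  x = 2: rhs = 12, matching y values: none (0 points).
  x = 3: rhs = 5, matching y values: none (0 points).
  x = 4: rhs = 16, matching y values: 4, 13 (2 points).
  x = 5: rhs = 0, matching y values: 0 (1 points).
  x = 6: rhs = 14, matching y values: none (0 points).
  x = 7: rhs = 13, matching y values: 8, 9 (2 points).
  x = 8: rhs = 3, matching y values: none (0 points).
  x = 9: rhs = 7, matching y values: none (0 points).
  x = 10: rhs = 14, matching y values: none (0 points).
  x = 11: rhs = 13, matching y values: 8, 9 (2 points).
  x = 12: rhs = 10, matching y values: none (0 points).
  x = 13: rhs = 11, matching y values: none (0 points).
  x = 14: rhs = 5, matching y values: none (0 points).
  x = 15: rhs = 15, matching y values: 7, 10 (2 points).
  x = 16: rhs = 13, matching y values: 8, 9 (2 points).
Total affine count: 11.
Full point count |E(F_17)| = 11 + 1 = 12.
Hasse bound: |12 − (17+1)| = |-6| = 6 ≤ 2√17 ≈ 8.2462 ✓.


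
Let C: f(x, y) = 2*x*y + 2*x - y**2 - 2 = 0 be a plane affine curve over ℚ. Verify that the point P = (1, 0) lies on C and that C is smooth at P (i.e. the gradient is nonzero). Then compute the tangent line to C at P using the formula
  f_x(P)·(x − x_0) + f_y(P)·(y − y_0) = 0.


Tangent line at P: 2*x + 2*y - 2 = 0.

Step 1: f(1, 0) = 0, so P lies on C.
Step 2: partial derivatives
  f_x(x, y) = 2*y + 2, f_y(x, y) = 2*x - 2*y.
  f_x(P) = 2, f_y(P) = 2 (gradient nonzero, so P is smooth).
Step 3: tangent line at P: 2·(x − 1) + 2·(y − 0) = 0.
Expanding: 2*x + 2*y - 2 = 0.


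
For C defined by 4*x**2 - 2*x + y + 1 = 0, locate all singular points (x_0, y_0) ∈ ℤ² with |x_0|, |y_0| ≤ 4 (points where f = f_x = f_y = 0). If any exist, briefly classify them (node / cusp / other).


No singular points in the scanned grid; C is smooth there.

Compute partial derivatives:
  f_x = 8*x - 2.
  f_y = 1.
f_y = 1 is a nonzero constant, so f_y never vanishes: no point (x, y) can satisfy f = f_x = f_y = 0. In particular no (x, y) ∈ {−4, ..., 4}² is singular; the curve is smooth.


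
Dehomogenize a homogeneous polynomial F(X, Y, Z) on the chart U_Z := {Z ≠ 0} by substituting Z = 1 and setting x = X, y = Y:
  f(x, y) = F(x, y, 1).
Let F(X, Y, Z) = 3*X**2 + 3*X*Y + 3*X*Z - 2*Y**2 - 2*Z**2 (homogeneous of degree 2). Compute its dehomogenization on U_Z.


f(x, y) = 3*x**2 + 3*x*y + 3*x - 2*y**2 - 2

On U_Z we set Z = 1. Each monomial c·X^i·Y^j·Z^k in F becomes c·x^i·y^j·1^k = c·x^i·y^j.
Substituting Z = 1: F(X, Y, 1) = 3*x**2 + 3*x*y + 3*x - 2*y**2 - 2.
Note: deg(f) ≤ deg(F) = 2; strict inequality happens when F is divisible by Z (lost terms).


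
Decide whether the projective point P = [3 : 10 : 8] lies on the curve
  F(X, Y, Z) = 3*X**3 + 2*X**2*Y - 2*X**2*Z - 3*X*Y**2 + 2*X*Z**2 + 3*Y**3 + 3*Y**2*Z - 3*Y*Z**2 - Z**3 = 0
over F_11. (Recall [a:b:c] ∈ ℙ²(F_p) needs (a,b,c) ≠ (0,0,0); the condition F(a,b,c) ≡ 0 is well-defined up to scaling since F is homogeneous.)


F(3,10,8) ≡ 6 (mod 11); P is NOT on the curve.

Evaluate F(3, 10, 8) term-by-term (mod 11).
  3*X**3 ↦ 3·27·1·1 = 81
  2*X**2*Y ↦ 2·9·10·1 = 180
  -2*X**2*Z ↦ -2·9·1·8 = -144
  -3*X*Y**2 ↦ -3·3·100·1 = -900
  2*X*Z**2 ↦ 2·3·1·64 = 384
  3*Y**3 ↦ 3·1·1000·1 = 3000
  3*Y**2*Z ↦ 3·1·100·8 = 2400
  -3*Y*Z**2 ↦ -3·1·10·64 = -1920
  -Z**3 ↦ -1·1·1·512 = -512
Sum: F(3, 10, 8) = (81) + (180) + (-144) + (-900) + (384) + (3000) + (2400) + (-1920) + (-512) = 2569.
Reducing mod 11: 2569 ≡ 6 (mod 11).
Since F(a, b, c) ≡ 6 ≠ 0 (mod 11), P does NOT lie on the curve.


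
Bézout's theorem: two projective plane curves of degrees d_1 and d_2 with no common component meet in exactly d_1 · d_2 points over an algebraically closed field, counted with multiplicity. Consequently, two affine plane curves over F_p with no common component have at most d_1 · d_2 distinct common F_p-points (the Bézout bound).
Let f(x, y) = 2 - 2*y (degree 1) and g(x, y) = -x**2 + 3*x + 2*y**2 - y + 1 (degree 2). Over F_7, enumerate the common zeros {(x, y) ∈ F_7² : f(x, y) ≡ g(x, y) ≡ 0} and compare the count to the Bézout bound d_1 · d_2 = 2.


Common zeros: ∅; count = 0; Bézout bound = 2.

deg(f) = 1, deg(g) = 2, so Bézout bound = 2.
Scan x ∈ F_7. For each x, list the y ∈ F_7 with f(x, y) ≡ 0 and those with g(x, y) ≡ 0 (mod 7); the common zeros in that column are the intersection.
  x = 0: f ≡ 0 at y ∈ {1}; g ≡ 0 at y ∈ {2}; common: ∅.
  x = 1: f ≡ 0 at y ∈ {1}; g ≡ 0 at y ∈ ∅; common: ∅.
  x = 2: f ≡ 0 at y ∈ {1}; g ≡ 0 at y ∈ ∅; common: ∅.
  x = 3: f ≡ 0 at y ∈ {1}; g ≡ 0 at y ∈ {2}; common: ∅.
  x = 4: f ≡ 0 at y ∈ {1}; g ≡ 0 at y ∈ {5, 6}; common: ∅.
  x = 5: f ≡ 0 at y ∈ {1}; g ≡ 0 at y ∈ ∅; common: ∅.
  x = 6: f ≡ 0 at y ∈ {1}; g ≡ 0 at y ∈ {5, 6}; common: ∅.
Collecting: common zeros = ∅, so the count is 0.
Comparison with the Bézout bound: 0 ≤ 2 = deg(f)·deg(g), as expected for curves with no common component (the affine F_7-count falls short of the bound because intersections may lie at infinity, over extension fields, or carry multiplicity).


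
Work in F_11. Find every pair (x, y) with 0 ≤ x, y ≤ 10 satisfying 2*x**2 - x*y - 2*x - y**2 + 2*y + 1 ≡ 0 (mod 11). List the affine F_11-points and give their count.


Affine F_11-points: {(1, 4), (1, 8), (2, 4), (2, 7), (3, 1), (3, 9), (4, 1), (4, 8), (8, 7), (8, 9)}; count = 10.

For each of the 121 pairs (x, y) ∈ F_11², evaluate f(x, y) mod 11. Record the zeros.
  x = 0: [0↦1, 1↦2, 2↦1, 3↦9, 4↦4, 5↦8, 6↦10, 7↦10, 8↦8, 9↦4, 10↦9]  zeros at y ∈ ∅
  x = 1: [0↦1, 1↦1, 2↦10, 3↦6, 4↦0, 5↦3, 6↦4, 7↦3, 8↦0, 9↦6, 10↦10]  zeros at y ∈ {4, 8}
  x = 2: [0↦5, 1↦4, 2↦1, 3↦7, 4↦0, 5↦2, 6↦2, 7↦0, 8↦7, 9↦1, 10↦4]  zeros at y ∈ {4, 7}
  x = 3: [0↦2, 1↦0, 2↦7, 3↦1, 4↦4, 5↦5, 6↦4, 7↦1, 8↦7, 9↦0, 10↦2]  zeros at y ∈ {1, 9}
  x = 4: [0↦3, 1↦0, 2↦6, 3↦10, 4↦1, 5↦1, 6↦10, 7↦6, 8↦0, 9↦3, 10↦4]  zeros at y ∈ {1, 8}
  x = 5: [0↦8, 1↦4, 2↦9, 3↦1, 4↦2, 5↦1, 6↦9, 7↦4, 8↦8, 9↦10, 10↦10]  zeros at y ∈ ∅
  x = 6: [0↦6, 1↦1, 2↦5, 3↦7, 4↦7, 5↦5, 6↦1, 7↦6, 8↦9, 9↦10, 10↦9]  zeros at y ∈ ∅
  x = 7: [0↦8, 1↦2, 2↦5, 3↦6, 4↦5, 5↦2, 6↦8, 7↦1, 8↦3, 9↦3, 10↦1]  zeros at y ∈ ∅
  x = 8: [0↦3, 1↦7, 2↦9, 3↦9, 4↦7, 5↦3, 6↦8, 7↦0, 8↦1, 9↦0, 10↦8]  zeros at y ∈ {7, 9}
  x = 9: [0↦2, 1↦5, 2↦6, 3↦5, 4↦2, 5↦8, 6↦1, 7↦3, 8↦3, 9↦1, 10↦8]  zeros at y ∈ ∅
  x = 10: [0↦5, 1↦7, 2↦7, 3↦5, 4↦1, 5↦6, 6↦9, 7↦10, 8↦9, 9↦6, 10↦1]  zeros at y ∈ ∅
Collecting zeros: affine points = {(1, 4), (1, 8), (2, 4), (2, 7), (3, 1), (3, 9), (4, 1), (4, 8), (8, 7), (8, 9)}.
Total count |C(F_11)_aff| = 10.


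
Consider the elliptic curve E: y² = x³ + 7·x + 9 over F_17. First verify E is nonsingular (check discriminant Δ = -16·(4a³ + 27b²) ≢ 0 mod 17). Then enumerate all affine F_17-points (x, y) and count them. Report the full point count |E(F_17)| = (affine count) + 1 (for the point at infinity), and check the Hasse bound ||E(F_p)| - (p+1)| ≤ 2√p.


Affine points = {(0, 3), (0, 14), (1, 0), (4, 4), (4, 13), (5, 4), (5, 13), (8, 4), (8, 13), (9, 6), (9, 11), (10, 5), (10, 12), (12, 6), (12, 11), (13, 6), (13, 11), (15, 2), (15, 15), (16, 1), (16, 16)}; affine count = 21; |E(F_17)| = 22.

Discriminant check: Δ ∝ 4a³ + 27b² = 4·7³ + 27·9² = 4·343 + 27·81 ≡ 6 (mod 17). Nonzero ⇒ E is nonsingular.
For each x ∈ F_17, compute rhs = x³ + 7·x + 9 mod 17, then count y ∈ F_17 with y² ≡ rhs.
  x = 0: rhs = 9, matching y values: 3, 14 (2 points).
  x = 1: rhs = 0, matching y values: 0 (1 points).
  x = 2: rhs = 14, matching y values: none (0 points).
  x = 3: rhs = 6, matching y values: none (0 points).
  x = 4: rhs = 16, matching y values: 4, 13 (2 points).
  x = 5: rhs = 16, matching y values: 4, 13 (2 points).
  x = 6: rhs = 12, matching y values: none (0 points).
  x = 7: rhs = 10, matching y values: none (0 points).
  x = 8: rhs = 16, matching y values: 4, 13 (2 points).
  x = 9: rhs = 2, matching y values: 6, 11 (2 points).
  x = 10: rhs = 8, matching y values: 5, 12 (2 points).
  x = 11: rhs = 6, matching y values: none (0 points).
  x = 12: rhs = 2, matching y values: 6, 11 (2 points).
  x = 13: rhs = 2, matching y values: 6, 11 (2 points).
  x = 14: rhs = 12, matching y values: none (0 points).
  x = 15: rhs = 4, matching y values: 2, 15 (2 points).
  x = 16: rhs = 1, matching y values: 1, 16 (2 points).
Total affine count: 21.
Full point count |E(F_17)| = 21 + 1 = 22.
Hasse bound: |22 − (17+1)| = |4| = 4 ≤ 2√17 ≈ 8.2462 ✓.


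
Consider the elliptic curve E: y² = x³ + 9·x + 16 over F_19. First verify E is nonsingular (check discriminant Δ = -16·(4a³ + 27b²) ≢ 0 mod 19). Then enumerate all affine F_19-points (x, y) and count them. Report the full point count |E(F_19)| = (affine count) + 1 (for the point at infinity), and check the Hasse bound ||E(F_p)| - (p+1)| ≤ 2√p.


Affine points = {(0, 4), (0, 15), (1, 8), (1, 11), (2, 2), (2, 17), (6, 1), (6, 18), (7, 2), (7, 17), (8, 7), (8, 12), (9, 3), (9, 16), (10, 2), (10, 17), (12, 3), (12, 16), (14, 6), (14, 13), (15, 7), (15, 12), (16, 0), (17, 3), (17, 16), (18, 5), (18, 14)}; affine count = 27; |E(F_19)| = 28.

Discriminant check: Δ ∝ 4a³ + 27b² = 4·9³ + 27·16² = 4·729 + 27·256 ≡ 5 (mod 19). Nonzero ⇒ E is nonsingular.
For each x ∈ F_19, compute rhs = x³ + 9·x + 16 mod 19, then count y ∈ F_19 with y² ≡ rhs.
  x = 0: rhs = 16, matching y values: 4, 15 (2 points).
  x = 1: rhs = 7, matching y values: 8, 11 (2 points).
  x = 2: rhs = 4, matching y values: 2, 17 (2 points).
  x = 3: rhs = 13, matching y values: none (0 points).
  x = 4: rhs = 2, matching y values: none (0 points).
  x = 5: rhs = 15, matching y values: none (0 points).
  x = 6: rhs = 1, matching y values: 1, 18 (2 points).
  x = 7: rhs = 4, matching y values: 2, 17 (2 points).
  x = 8: rhs = 11, matching y values: 7, 12 (2 points).
  x = 9: rhs = 9, matching y values: 3, 16 (2 points).
  x = 10: rhs = 4, matching y values: 2, 17 (2 points).
  x = 11: rhs = 2, matching y values: none (0 points).
  x = 12: rhs = 9, matching y values: 3, 16 (2 points).
  x = 13: rhs = 12, matching y values: none (0 points).
  x = 14: rhs = 17, matching y values: 6, 13 (2 points).
  x = 15: rhs = 11, matching y values: 7, 12 (2 points).
  x = 16: rhs = 0, matching y values: 0 (1 points).
  x = 17: rhs = 9, matching y values: 3, 16 (2 points).
  x = 18: rhs = 6, matching y values: 5, 14 (2 points).
Total affine count: 27.
Full point count |E(F_19)| = 27 + 1 = 28.
Hasse bound: |28 − (19+1)| = |8| = 8 ≤ 2√19 ≈ 8.7178 ✓.


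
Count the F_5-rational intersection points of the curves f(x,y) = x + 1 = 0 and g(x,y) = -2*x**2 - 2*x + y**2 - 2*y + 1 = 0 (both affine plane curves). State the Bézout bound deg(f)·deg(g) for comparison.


Common zeros: {(4, 1)}; count = 1; Bézout bound = 2.

deg(f) = 1, deg(g) = 2, so Bézout bound = 2.
Scan x ∈ F_5. For each x, list the y ∈ F_5 with f(x, y) ≡ 0 and those with g(x, y) ≡ 0 (mod 5); the common zeros in that column are the intersection.
  x = 0: f ≡ 0 at y ∈ ∅; g ≡ 0 at y ∈ {1}; common: ∅.
  x = 1: f ≡ 0 at y ∈ ∅; g ≡ 0 at y ∈ {3, 4}; common: ∅.
  x = 2: f ≡ 0 at y ∈ ∅; g ≡ 0 at y ∈ ∅; common: ∅.
  x = 3: f ≡ 0 at y ∈ ∅; g ≡ 0 at y ∈ {3, 4}; common: ∅.
  x = 4: f ≡ 0 at y ∈ {0, 1, 2, 3, 4}; g ≡ 0 at y ∈ {1}; common: {1}.
Collecting: common zeros = {(4, 1)}, so the count is 1.
Comparison with the Bézout bound: 1 ≤ 2 = deg(f)·deg(g), as expected for curves with no common component (the affine F_5-count falls short of the bound because intersections may lie at infinity, over extension fields, or carry multiplicity).


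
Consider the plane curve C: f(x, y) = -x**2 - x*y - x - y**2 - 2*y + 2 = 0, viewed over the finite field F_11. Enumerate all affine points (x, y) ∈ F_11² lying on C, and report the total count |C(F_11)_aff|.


Affine F_11-points: {(0, 4), (0, 5), (1, 0), (1, 8), (2, 9), (5, 5), (5, 10), (6, 4), (6, 10), (9, 0), (10, 1), (10, 9)}; count = 12.

For each of the 121 pairs (x, y) ∈ F_11², evaluate f(x, y) mod 11. Record the zeros.
  x = 0: [0↦2, 1↦10, 2↦5, 3↦9, 4↦0, 5↦0, 6↦9, 7↦5, 8↦10, 9↦2, 10↦3]  zeros at y ∈ {4, 5}
  x = 1: [0↦0, 1↦7, 2↦1, 3↦4, 4↦5, 5↦4, 6↦1, 7↦7, 8↦0, 9↦2, 10↦2]  zeros at y ∈ {0, 8}
  x = 2: [0↦7, 1↦2, 2↦6, 3↦8, 4↦8, 5↦6, 6↦2, 7↦7, 8↦10, 9↦0, 10↦10]  zeros at y ∈ {9}
  x = 3: [0↦1, 1↦6, 2↦9, 3↦10, 4↦9, 5↦6, 6↦1, 7↦5, 8↦7, 9↦7, 10↦5]  zeros at y ∈ ∅
  x = 4: [0↦4, 1↦8, 2↦10, 3↦10, 4↦8, 5↦4, 6↦9, 7↦1, 8↦2, 9↦1, 10↦9]  zeros at y ∈ ∅
  x = 5: [0↦5, 1↦8, 2↦9, 3↦8, 4↦5, 5↦0, 6↦4, 7↦6, 8↦6, 9↦4, 10↦0]  zeros at y ∈ {5, 10}
  x = 6: [0↦4, 1↦6, 2↦6, 3↦4, 4↦0, 5↦5, 6↦8, 7↦9, 8↦8, 9↦5, 10↦0]  zeros at y ∈ {4, 10}
  x = 7: [0↦1, 1↦2, 2↦1, 3↦9, 4↦4, 5↦8, 6↦10, 7↦10, 8↦8, 9↦4, 10↦9]  zeros at y ∈ ∅
  x = 8: [0↦7, 1↦7, 2↦5, 3↦1, 4↦6, 5↦9, 6↦10, 7↦9, 8↦6, 9↦1, 10↦5]  zeros at y ∈ ∅
  x = 9: [0↦0, 1↦10, 2↦7, 3↦2, 4↦6, 5↦8, 6↦8, 7↦6, 8↦2, 9↦7, 10↦10]  zeros at y ∈ {0}
  x = 10: [0↦2, 1↦0, 2↦7, 3↦1, 4↦4, 5↦5, 6↦4, 7↦1, 8↦7, 9↦0, 10↦2]  zeros at y ∈ {1, 9}
Collecting zeros: affine points = {(0, 4), (0, 5), (1, 0), (1, 8), (2, 9), (5, 5), (5, 10), (6, 4), (6, 10), (9, 0), (10, 1), (10, 9)}.
Total count |C(F_11)_aff| = 12.


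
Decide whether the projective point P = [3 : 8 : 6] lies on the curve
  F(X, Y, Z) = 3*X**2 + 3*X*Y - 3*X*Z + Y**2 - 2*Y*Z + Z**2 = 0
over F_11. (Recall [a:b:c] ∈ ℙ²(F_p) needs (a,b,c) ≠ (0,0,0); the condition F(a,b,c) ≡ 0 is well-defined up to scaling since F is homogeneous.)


F(3,8,6) ≡ 5 (mod 11); P is NOT on the curve.

Evaluate F(3, 8, 6) term-by-term (mod 11).
  3*X**2 ↦ 3·9·1·1 = 27
  3*X*Y ↦ 3·3·8·1 = 72
  -3*X*Z ↦ -3·3·1·6 = -54
  Y**2 ↦ 1·1·64·1 = 64
  -2*Y*Z ↦ -2·1·8·6 = -96
  Z**2 ↦ 1·1·1·36 = 36
Sum: F(3, 8, 6) = (27) + (72) + (-54) + (64) + (-96) + (36) = 49.
Reducing mod 11: 49 ≡ 5 (mod 11).
Since F(a, b, c) ≡ 5 ≠ 0 (mod 11), P does NOT lie on the curve.


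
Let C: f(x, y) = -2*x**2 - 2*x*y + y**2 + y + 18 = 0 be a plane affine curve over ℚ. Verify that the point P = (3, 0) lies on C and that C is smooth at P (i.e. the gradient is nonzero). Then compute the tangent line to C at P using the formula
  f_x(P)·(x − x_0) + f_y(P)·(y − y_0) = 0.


Tangent line at P: -12*x - 5*y + 36 = 0.

Step 1: f(3, 0) = 0, so P lies on C.
Step 2: partial derivatives
  f_x(x, y) = -4*x - 2*y, f_y(x, y) = -2*x + 2*y + 1.
  f_x(P) = -12, f_y(P) = -5 (gradient nonzero, so P is smooth).
Step 3: tangent line at P: -12·(x − 3) + -5·(y − 0) = 0.
Expanding: -12*x - 5*y + 36 = 0.


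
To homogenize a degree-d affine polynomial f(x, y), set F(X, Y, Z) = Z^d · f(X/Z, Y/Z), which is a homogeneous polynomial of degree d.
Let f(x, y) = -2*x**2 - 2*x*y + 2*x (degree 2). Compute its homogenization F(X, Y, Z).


F(X, Y, Z) = -2*X**2 - 2*X*Y + 2*X*Z

deg(f) = 2.
Substitute x = X/Z, y = Y/Z into f, then multiply by Z^2.
  monomial -2·x^2·y^0 ↦ -2·X^2·Y^0·Z^0.
  monomial -2·x^1·y^1 ↦ -2·X^1·Y^1·Z^0.
  monomial 2·x^1·y^0 ↦ 2·X^1·Y^0·Z^1.
Collecting: F(X, Y, Z) = -2*X**2 - 2*X*Y + 2*X*Z.


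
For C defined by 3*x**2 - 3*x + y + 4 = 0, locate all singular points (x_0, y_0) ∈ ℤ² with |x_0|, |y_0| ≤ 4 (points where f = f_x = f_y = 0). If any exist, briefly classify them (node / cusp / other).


No singular points in the scanned grid; C is smooth there.

Compute partial derivatives:
  f_x = 6*x - 3.
  f_y = 1.
f_y = 1 is a nonzero constant, so f_y never vanishes: no point (x, y) can satisfy f = f_x = f_y = 0. In particular no (x, y) ∈ {−4, ..., 4}² is singular; the curve is smooth.


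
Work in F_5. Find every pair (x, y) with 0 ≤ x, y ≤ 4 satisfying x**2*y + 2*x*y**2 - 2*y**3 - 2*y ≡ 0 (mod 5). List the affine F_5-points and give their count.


Affine F_5-points: {(0, 0), (0, 2), (0, 3), (1, 0), (1, 2), (1, 4), (2, 0), (3, 0), (4, 0), (4, 1), (4, 3)}; count = 11.

For each of the 25 pairs (x, y) ∈ F_5², evaluate f(x, y) mod 5. Record the zeros.
  x = 0: [0↦0, 1↦1, 2↦0, 3↦0, 4↦4]  zeros at y ∈ {0, 2, 3}
  x = 1: [0↦0, 1↦4, 2↦0, 3↦1, 4↦0]  zeros at y ∈ {0, 2, 4}
  x = 2: [0↦0, 1↦4, 2↦4, 3↦3, 4↦4]  zeros at y ∈ {0}
  x = 3: [0↦0, 1↦1, 2↦2, 3↦1, 4↦1]  zeros at y ∈ {0}
  x = 4: [0↦0, 1↦0, 2↦4, 3↦0, 4↦1]  zeros at y ∈ {0, 1, 3}
Collecting zeros: affine points = {(0, 0), (0, 2), (0, 3), (1, 0), (1, 2), (1, 4), (2, 0), (3, 0), (4, 0), (4, 1), (4, 3)}.
Total count |C(F_5)_aff| = 11.


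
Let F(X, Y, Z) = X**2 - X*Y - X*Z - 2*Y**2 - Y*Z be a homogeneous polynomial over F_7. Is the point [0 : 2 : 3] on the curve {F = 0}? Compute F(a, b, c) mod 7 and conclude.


F(0,2,3) ≡ 0 (mod 7); P is on the curve.

Evaluate F(0, 2, 3) term-by-term (mod 7).
  X**2 ↦ 1·0·1·1 = 0
  -X*Y ↦ -1·0·2·1 = 0
  -X*Z ↦ -1·0·1·3 = 0
  -2*Y**2 ↦ -2·1·4·1 = -8
  -Y*Z ↦ -1·1·2·3 = -6
Sum: F(0, 2, 3) = (0) + (0) + (0) + (-8) + (-6) = -14.
Reducing mod 7: -14 ≡ 0 (mod 7).
Since F(a, b, c) ≡ 0 (mod 7), P lies on the curve.


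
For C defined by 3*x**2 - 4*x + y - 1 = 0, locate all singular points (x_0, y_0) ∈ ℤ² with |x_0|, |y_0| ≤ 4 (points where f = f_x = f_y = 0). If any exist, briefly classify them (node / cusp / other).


No singular points in the scanned grid; C is smooth there.

Compute partial derivatives:
  f_x = 6*x - 4.
  f_y = 1.
f_y = 1 is a nonzero constant, so f_y never vanishes: no point (x, y) can satisfy f = f_x = f_y = 0. In particular no (x, y) ∈ {−4, ..., 4}² is singular; the curve is smooth.


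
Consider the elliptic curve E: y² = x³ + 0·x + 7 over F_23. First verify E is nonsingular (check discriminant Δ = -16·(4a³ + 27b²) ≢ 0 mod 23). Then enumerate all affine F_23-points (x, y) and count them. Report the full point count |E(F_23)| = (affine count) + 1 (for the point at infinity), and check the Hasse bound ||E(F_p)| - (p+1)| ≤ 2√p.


Affine points = {(1, 10), (1, 13), (4, 5), (4, 18), (6, 4), (6, 19), (8, 6), (8, 17), (9, 0), (10, 8), (10, 15), (11, 2), (11, 21), (15, 1), (15, 22), (16, 3), (16, 20), (19, 9), (19, 14), (20, 7), (20, 16), (22, 11), (22, 12)}; affine count = 23; |E(F_23)| = 24.

Discriminant check: Δ ∝ 4a³ + 27b² = 4·0³ + 27·7² = 4·0 + 27·49 ≡ 12 (mod 23). Nonzero ⇒ E is nonsingular.
For each x ∈ F_23, compute rhs = x³ + 0·x + 7 mod 23, then count y ∈ F_23 with y² ≡ rhs.
  x = 0: rhs = 7, matching y values: none (0 points).
  x = 1: rhs = 8, matching y values: 10, 13 (2 points).
  x = 2: rhs = 15, matching y values: none (0 points).
  x = 3: rhs = 11, matching y values: none (0 points).
  x = 4: rhs = 2, matching y values: 5, 18 (2 points).
  x = 5: rhs = 17, matching y values: none (0 points).
  x = 6: rhs = 16, matching y values: 4, 19 (2 points).
  x = 7: rhs = 5, matching y values: none (0 points).
  x = 8: rhs = 13, matching y values: 6, 17 (2 points).
  x = 9: rhs = 0, matching y values: 0 (1 points).
  x = 10: rhs = 18, matching y values: 8, 15 (2 points).
  x = 11: rhs = 4, matching y values: 2, 21 (2 points).
  x = 12: rhs = 10, matching y values: none (0 points).
  x = 13: rhs = 19, matching y values: none (0 points).
  x = 14: rhs = 14, matching y values: none (0 points).
  x = 15: rhs = 1, matching y values: 1, 22 (2 points).
  x = 16: rhs = 9, matching y values: 3, 20 (2 points).
  x = 17: rhs = 21, matching y values: none (0 points).
  x = 18: rhs = 20, matching y values: none (0 points).
  x = 19: rhs = 12, matching y values: 9, 14 (2 points).
  x = 20: rhs = 3, matching y values: 7, 16 (2 points).
  x = 21: rhs = 22, matching y values: none (0 points).
  x = 22: rhs = 6, matching y values: 11, 12 (2 points).
Total affine count: 23.
Full point count |E(F_23)| = 23 + 1 = 24.
Hasse bound: |24 − (23+1)| = |0| = 0 ≤ 2√23 ≈ 9.5917 ✓.


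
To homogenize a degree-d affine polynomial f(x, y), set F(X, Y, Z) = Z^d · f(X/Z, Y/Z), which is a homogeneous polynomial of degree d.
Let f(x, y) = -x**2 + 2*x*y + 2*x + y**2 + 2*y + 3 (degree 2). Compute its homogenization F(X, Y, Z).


F(X, Y, Z) = -X**2 + 2*X*Y + 2*X*Z + Y**2 + 2*Y*Z + 3*Z**2

deg(f) = 2.
Substitute x = X/Z, y = Y/Z into f, then multiply by Z^2.
  monomial -1·x^2·y^0 ↦ -1·X^2·Y^0·Z^0.
  monomial 2·x^1·y^1 ↦ 2·X^1·Y^1·Z^0.
  monomial 2·x^1·y^0 ↦ 2·X^1·Y^0·Z^1.
  monomial 1·x^0·y^2 ↦ 1·X^0·Y^2·Z^0.
  monomial 2·x^0·y^1 ↦ 2·X^0·Y^1·Z^1.
  monomial 3·x^0·y^0 ↦ 3·X^0·Y^0·Z^2.
Collecting: F(X, Y, Z) = -X**2 + 2*X*Y + 2*X*Z + Y**2 + 2*Y*Z + 3*Z**2.


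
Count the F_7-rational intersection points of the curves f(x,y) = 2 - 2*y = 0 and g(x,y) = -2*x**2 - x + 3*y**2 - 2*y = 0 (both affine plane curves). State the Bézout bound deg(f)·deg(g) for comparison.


Common zeros: {(4, 1), (6, 1)}; count = 2; Bézout bound = 2.

deg(f) = 1, deg(g) = 2, so Bézout bound = 2.
Scan x ∈ F_7. For each x, list the y ∈ F_7 with f(x, y) ≡ 0 and those with g(x, y) ≡ 0 (mod 7); the common zeros in that column are the intersection.
  x = 0: f ≡ 0 at y ∈ {1}; g ≡ 0 at y ∈ {0, 3}; common: ∅.
  x = 1: f ≡ 0 at y ∈ {1}; g ≡ 0 at y ∈ ∅; common: ∅.
  x = 2: f ≡ 0 at y ∈ {1}; g ≡ 0 at y ∈ ∅; common: ∅.
  x = 3: f ≡ 0 at y ∈ {1}; g ≡ 0 at y ∈ {0, 3}; common: ∅.
  x = 4: f ≡ 0 at y ∈ {1}; g ≡ 0 at y ∈ {1, 2}; common: {1}.
  x = 5: f ≡ 0 at y ∈ {1}; g ≡ 0 at y ∈ ∅; common: ∅.
  x = 6: f ≡ 0 at y ∈ {1}; g ≡ 0 at y ∈ {1, 2}; common: {1}.
Collecting: common zeros = {(4, 1), (6, 1)}, so the count is 2.
Comparison with the Bézout bound: 2 ≤ 2 = deg(f)·deg(g), as expected for curves with no common component (the bound is attained).


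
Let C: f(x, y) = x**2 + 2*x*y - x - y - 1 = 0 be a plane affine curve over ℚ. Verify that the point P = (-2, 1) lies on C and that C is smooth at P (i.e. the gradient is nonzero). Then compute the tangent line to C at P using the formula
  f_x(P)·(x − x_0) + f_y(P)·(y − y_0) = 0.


Tangent line at P: -3*x - 5*y - 1 = 0.

Step 1: f(-2, 1) = 0, so P lies on C.
Step 2: partial derivatives
  f_x(x, y) = 2*x + 2*y - 1, f_y(x, y) = 2*x - 1.
  f_x(P) = -3, f_y(P) = -5 (gradient nonzero, so P is smooth).
Step 3: tangent line at P: -3·(x − -2) + -5·(y − 1) = 0.
Expanding: -3*x - 5*y - 1 = 0.


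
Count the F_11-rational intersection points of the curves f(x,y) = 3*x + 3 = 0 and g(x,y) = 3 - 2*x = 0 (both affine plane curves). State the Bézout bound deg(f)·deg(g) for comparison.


Common zeros: ∅; count = 0; Bézout bound = 1.

deg(f) = 1, deg(g) = 1, so Bézout bound = 1.
Scan x ∈ F_11. For each x, list the y ∈ F_11 with f(x, y) ≡ 0 and those with g(x, y) ≡ 0 (mod 11); the common zeros in that column are the intersection.
  x = 0: f ≡ 0 at y ∈ ∅; g ≡ 0 at y ∈ ∅; common: ∅.
  x = 1: f ≡ 0 at y ∈ ∅; g ≡ 0 at y ∈ ∅; common: ∅.
  x = 2: f ≡ 0 at y ∈ ∅; g ≡ 0 at y ∈ ∅; common: ∅.
  x = 3: f ≡ 0 at y ∈ ∅; g ≡ 0 at y ∈ ∅; common: ∅.
  x = 4: f ≡ 0 at y ∈ ∅; g ≡ 0 at y ∈ ∅; common: ∅.
  x = 5: f ≡ 0 at y ∈ ∅; g ≡ 0 at y ∈ ∅; common: ∅.
  x = 6: f ≡ 0 at y ∈ ∅; g ≡ 0 at y ∈ ∅; common: ∅.
  x = 7: f ≡ 0 at y ∈ ∅; g ≡ 0 at y ∈ {0, 1, 2, 3, 4, 5, 6, 7, 8, 9, 10}; common: ∅.
  x = 8: f ≡ 0 at y ∈ ∅; g ≡ 0 at y ∈ ∅; common: ∅.
  x = 9: f ≡ 0 at y ∈ ∅; g ≡ 0 at y ∈ ∅; common: ∅.
  x = 10: f ≡ 0 at y ∈ {0, 1, 2, 3, 4, 5, 6, 7, 8, 9, 10}; g ≡ 0 at y ∈ ∅; common: ∅.
Collecting: common zeros = ∅, so the count is 0.
Comparison with the Bézout bound: 0 ≤ 1 = deg(f)·deg(g), as expected for curves with no common component (the affine F_11-count falls short of the bound because intersections may lie at infinity, over extension fields, or carry multiplicity).


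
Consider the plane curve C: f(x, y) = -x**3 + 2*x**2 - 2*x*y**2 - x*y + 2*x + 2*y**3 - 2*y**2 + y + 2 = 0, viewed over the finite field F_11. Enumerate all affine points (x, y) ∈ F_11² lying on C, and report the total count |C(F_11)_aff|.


Affine F_11-points: {(1, 7), (2, 8), (3, 8), (4, 0), (4, 1), (4, 4), (5, 1), (5, 4), (6, 7), (7, 9), (8, 3), (8, 8), (8, 9), (9, 2), (9, 9), (9, 10)}; count = 16.

For each of the 121 pairs (x, y) ∈ F_11², evaluate f(x, y) mod 11. Record the zeros.
  x = 0: [0↦2, 1↦3, 2↦1, 3↦8, 4↦3, 5↦9, 6↦5, 7↦3, 8↦4, 9↦9, 10↦8]  zeros at y ∈ ∅
  x = 1: [0↦5, 1↦3, 2↦5, 3↦1, 4↦3, 5↦1, 6↦7, 7↦0, 8↦3, 9↦6, 10↦10]  zeros at y ∈ {7}
  x = 2: [0↦6, 1↦1, 2↦7, 3↦3, 4↦1, 5↦2, 6↦7, 7↦6, 8↦0, 9↦1, 10↦10]  zeros at y ∈ {8}
  x = 3: [0↦10, 1↦2, 2↦1, 3↦8, 4↦2, 5↦6, 6↦10, 7↦4, 8↦0, 9↦10, 10↦2]  zeros at y ∈ {8}
  x = 4: [0↦0, 1↦0, 2↦3, 3↦10, 4↦0, 5↦7, 6↦10, 7↦10, 8↦8, 9↦5, 10↦2]  zeros at y ∈ {0, 1, 4}
  x = 5: [0↦3, 1↦0, 2↦7, 3↦3, 4↦0, 5↦10, 6↦1, 7↦7, 8↦7, 9↦2, 10↦4]  zeros at y ∈ {1, 4}
  x = 6: [0↦2, 1↦7, 2↦7, 3↦3, 4↦7, 5↦9, 6↦10, 7↦0, 8↦2, 9↦6, 10↦2]  zeros at y ∈ {7}
  x = 7: [0↦2, 1↦4, 2↦8, 3↦4, 4↦4, 5↦9, 6↦9, 7↦5, 8↦9, 9↦0, 10↦1]  zeros at y ∈ {9}
  x = 8: [0↦8, 1↦7, 2↦4, 3↦0, 4↦7, 5↦4, 6↦3, 7↦5, 8↦0, 9↦0, 10↦6]  zeros at y ∈ {3, 8, 9}
  x = 9: [0↦3, 1↦10, 2↦0, 3↦7, 4↦10, 5↦10, 6↦8, 7↦5, 8↦2, 9↦0, 10↦0]  zeros at y ∈ {2, 9, 10}
  x = 10: [0↦3, 1↦7, 2↦1, 3↦8, 4↦7, 5↦10, 6↦7, 7↦10, 8↦9, 9↦5, 10↦10]  zeros at y ∈ ∅
Collecting zeros: affine points = {(1, 7), (2, 8), (3, 8), (4, 0), (4, 1), (4, 4), (5, 1), (5, 4), (6, 7), (7, 9), (8, 3), (8, 8), (8, 9), (9, 2), (9, 9), (9, 10)}.
Total count |C(F_11)_aff| = 16.
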